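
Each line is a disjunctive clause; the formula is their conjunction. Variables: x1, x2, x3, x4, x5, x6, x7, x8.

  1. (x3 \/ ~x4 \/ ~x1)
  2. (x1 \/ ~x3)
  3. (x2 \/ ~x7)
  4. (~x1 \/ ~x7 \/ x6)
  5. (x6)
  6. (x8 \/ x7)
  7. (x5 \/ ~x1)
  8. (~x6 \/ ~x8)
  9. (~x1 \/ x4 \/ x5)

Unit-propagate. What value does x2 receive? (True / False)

(x6) is a unit clause: x6 = True.
(~x8 \/ ~x6): since x6 = True, the clause reduces to (~x8). x8 = False.
In (x7 \/ x8), x8 is now false; x7 must hold, so x7 = True.
(~x7 \/ x2) with x7 = True leaves only x2, so x2 = True.

True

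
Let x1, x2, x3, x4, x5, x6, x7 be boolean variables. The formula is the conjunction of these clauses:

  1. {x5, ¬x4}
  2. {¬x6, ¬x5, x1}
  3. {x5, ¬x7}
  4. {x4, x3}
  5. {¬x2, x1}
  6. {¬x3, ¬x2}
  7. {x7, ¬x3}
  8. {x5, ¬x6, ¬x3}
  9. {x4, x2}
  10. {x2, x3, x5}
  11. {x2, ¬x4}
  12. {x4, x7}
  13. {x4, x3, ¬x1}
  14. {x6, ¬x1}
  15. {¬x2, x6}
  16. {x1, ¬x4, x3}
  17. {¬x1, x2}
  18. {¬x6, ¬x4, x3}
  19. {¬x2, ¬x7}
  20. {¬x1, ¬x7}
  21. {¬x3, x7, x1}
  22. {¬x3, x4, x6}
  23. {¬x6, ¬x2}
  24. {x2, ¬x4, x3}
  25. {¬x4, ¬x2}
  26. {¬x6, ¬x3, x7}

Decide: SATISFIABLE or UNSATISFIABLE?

x3 = True:
  propagation gives x2=False, x7=True, x5=True, x4=True; an empty clause results — contradiction.
x3 = False:
  propagation gives x4=True, x5=True, x2=True; an empty clause results — contradiction.
Every branch closes, so no satisfying assignment exists.

UNSATISFIABLE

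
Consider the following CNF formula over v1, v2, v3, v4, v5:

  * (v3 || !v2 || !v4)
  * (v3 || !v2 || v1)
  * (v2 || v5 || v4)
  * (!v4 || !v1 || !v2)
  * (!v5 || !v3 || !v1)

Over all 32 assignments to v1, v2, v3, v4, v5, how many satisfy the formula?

Case analysis on v2 and v1:
  v2=T, v1=T: remaining (v3,v4,v5) ∈ {(F,F,F); (F,F,T); (T,F,F)} — 3.
  v2=T, v1=F: remaining (v3,v4,v5) ∈ {(T,F,F); (T,F,T); (T,T,F); (T,T,T)} — 4.
  v2=F, v1=T: remaining (v3,v4,v5) ∈ {(F,F,T); (F,T,F); (F,T,T); (T,T,F)} — 4.
  v2=F, v1=F: v3 free; 3 ways for (v4,v5) × 2^1 = 6.
Total: 3 + 4 + 4 + 6 = 17.

17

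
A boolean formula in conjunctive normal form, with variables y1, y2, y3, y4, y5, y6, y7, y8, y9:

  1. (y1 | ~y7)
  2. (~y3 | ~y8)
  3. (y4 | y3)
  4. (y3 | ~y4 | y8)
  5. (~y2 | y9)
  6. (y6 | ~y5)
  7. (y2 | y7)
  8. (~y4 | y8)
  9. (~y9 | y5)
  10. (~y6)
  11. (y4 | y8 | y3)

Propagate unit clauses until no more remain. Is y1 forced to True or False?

Unit clause (~y6) sets y6 = False.
(y6 | ~y5) with y6 = False leaves only ~y5, so y5 = False.
(~y9 | y5): since y5 = False, the clause reduces to (~y9). y9 = False.
In (~y2 | y9), y9 is now false; ~y2 must hold, so y2 = False.
(y2 | y7): since y2 = False, the clause reduces to (y7). y7 = True.
(~y7 | y1): since y7 = True, the clause reduces to (y1). y1 = True.

True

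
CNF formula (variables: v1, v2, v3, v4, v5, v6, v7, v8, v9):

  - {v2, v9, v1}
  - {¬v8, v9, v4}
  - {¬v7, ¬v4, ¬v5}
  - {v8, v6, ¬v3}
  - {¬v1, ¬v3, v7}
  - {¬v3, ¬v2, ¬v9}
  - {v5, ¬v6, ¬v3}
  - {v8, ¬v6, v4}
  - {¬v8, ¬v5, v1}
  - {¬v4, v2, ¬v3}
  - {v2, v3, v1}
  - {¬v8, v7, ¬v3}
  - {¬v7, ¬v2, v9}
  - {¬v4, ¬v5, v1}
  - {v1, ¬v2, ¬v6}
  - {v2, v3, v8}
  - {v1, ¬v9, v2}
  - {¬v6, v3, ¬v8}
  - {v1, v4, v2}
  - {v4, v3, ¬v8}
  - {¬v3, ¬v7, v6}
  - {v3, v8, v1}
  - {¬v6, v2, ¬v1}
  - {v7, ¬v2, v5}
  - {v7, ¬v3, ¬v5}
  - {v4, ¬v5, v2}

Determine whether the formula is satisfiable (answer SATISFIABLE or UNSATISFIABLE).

SATISFIABLE

Try v1 = True.
For the remaining variables, v2 = False, v3 = False, v4 = True, v5 = True, v6 = False, v7 = False, v8 = True, v9 = True works.
Every clause has at least one true literal under this assignment.
So v1 = T, v2 = F, v3 = F, v4 = T, v5 = T, v6 = F, v7 = F, v8 = T, v9 = T is a satisfying assignment.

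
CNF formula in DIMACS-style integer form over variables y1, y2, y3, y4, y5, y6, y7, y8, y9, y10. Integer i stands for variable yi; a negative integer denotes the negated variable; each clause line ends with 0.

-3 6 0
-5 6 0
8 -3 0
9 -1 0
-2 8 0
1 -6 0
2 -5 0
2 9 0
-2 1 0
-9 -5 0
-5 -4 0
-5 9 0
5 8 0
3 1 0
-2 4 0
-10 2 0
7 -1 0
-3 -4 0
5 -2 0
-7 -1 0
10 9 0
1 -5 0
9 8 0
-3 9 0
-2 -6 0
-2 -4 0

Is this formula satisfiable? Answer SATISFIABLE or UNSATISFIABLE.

y2 = True:
  propagation gives y8=True, y1=True, y9=True, y5=False; an empty clause results — contradiction.
y2 = False:
  y1 = True:
    propagation gives y7=True; an empty clause results — contradiction.
  y1 = False:
    propagation gives y6=False, y3=False; an empty clause results — contradiction.
Every branch closes, so no satisfying assignment exists.

UNSATISFIABLE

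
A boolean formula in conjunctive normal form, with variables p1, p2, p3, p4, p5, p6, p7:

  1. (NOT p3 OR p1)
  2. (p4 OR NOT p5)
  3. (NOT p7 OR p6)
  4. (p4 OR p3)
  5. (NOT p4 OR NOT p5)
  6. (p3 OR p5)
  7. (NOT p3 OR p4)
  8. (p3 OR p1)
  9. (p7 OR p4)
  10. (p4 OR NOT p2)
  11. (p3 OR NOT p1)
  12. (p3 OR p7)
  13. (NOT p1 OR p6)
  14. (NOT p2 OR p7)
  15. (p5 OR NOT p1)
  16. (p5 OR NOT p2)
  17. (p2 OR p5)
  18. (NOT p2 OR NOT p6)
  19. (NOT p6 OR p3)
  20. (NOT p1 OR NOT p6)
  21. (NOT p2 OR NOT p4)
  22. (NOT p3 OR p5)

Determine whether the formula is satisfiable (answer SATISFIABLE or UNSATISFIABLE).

UNSATISFIABLE

p3 = True:
  propagation gives p1=True, p4=True, p5=False; an empty clause results — contradiction.
p3 = False:
  propagation gives p4=True, p5=False; an empty clause results — contradiction.
Every branch closes, so no satisfying assignment exists.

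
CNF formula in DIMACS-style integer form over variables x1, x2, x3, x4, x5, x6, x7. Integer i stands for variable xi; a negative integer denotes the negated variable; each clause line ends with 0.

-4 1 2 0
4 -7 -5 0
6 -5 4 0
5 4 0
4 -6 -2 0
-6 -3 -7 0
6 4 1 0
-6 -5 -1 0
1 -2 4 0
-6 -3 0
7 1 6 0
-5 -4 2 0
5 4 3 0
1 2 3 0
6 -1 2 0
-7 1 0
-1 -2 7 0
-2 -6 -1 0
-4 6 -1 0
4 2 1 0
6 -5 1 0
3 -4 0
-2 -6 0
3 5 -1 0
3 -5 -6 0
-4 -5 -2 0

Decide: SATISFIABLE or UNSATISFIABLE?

UNSATISFIABLE

x1 = True:
  x6 = True:
    propagation gives x5=False, x4=True, x3=False; an empty clause results — contradiction.
  x6 = False:
    propagation gives x2=True, x7=True, x4=False, x5=False; an empty clause results — contradiction.
x1 = False:
  propagation gives x7=False, x6=True, x3=False, x2=True; an empty clause results — contradiction.
Every branch closes, so no satisfying assignment exists.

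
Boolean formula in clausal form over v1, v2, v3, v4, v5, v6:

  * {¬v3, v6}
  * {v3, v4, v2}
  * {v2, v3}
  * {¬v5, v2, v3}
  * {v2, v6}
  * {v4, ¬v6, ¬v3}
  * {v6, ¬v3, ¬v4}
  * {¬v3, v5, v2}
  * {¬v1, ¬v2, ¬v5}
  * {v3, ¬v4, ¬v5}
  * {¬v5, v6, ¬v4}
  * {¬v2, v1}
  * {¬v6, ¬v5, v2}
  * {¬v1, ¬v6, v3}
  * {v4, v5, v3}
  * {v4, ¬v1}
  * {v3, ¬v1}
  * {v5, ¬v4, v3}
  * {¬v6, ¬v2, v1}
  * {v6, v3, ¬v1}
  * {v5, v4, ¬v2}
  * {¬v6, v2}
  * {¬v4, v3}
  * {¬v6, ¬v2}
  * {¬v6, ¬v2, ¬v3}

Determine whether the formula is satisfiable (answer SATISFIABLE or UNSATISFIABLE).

UNSATISFIABLE

v3 = True:
  propagation gives v6=True, v4=True, v2=True; an empty clause results — contradiction.
v3 = False:
  propagation gives v2=True, v1=True; an empty clause results — contradiction.
Every branch closes, so no satisfying assignment exists.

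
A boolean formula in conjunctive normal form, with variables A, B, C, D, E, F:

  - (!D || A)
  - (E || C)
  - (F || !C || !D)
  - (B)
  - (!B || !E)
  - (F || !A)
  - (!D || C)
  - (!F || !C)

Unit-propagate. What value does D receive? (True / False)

(B) stands alone — B = True.
(!B || !E): since B = True, the clause reduces to (!E). E = False.
(E || C) with E = False leaves only C, so C = True.
(!C || !F) with C = True leaves only !F, so F = False.
From (F || !C || !D) and C = True, F = False: D = False.

False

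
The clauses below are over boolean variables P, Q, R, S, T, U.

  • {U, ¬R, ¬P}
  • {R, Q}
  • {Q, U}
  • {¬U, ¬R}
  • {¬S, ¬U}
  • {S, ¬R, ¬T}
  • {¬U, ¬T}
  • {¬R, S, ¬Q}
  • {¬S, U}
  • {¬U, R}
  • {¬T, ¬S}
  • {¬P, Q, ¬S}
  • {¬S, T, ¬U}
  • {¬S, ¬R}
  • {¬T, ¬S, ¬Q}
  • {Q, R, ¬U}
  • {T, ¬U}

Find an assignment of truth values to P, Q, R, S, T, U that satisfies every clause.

P=False, Q=True, R=False, S=False, T=True, U=False

Check each clause:
  1. {¬R, ¬P, U} — ¬R is true.
  2. {R, Q} — Q is true.
  3. {Q, U} — Q is true.
  4. {¬R, ¬U} — ¬U is true.
  5. {¬S, ¬U} — ¬U is true.
  6. {¬T, ¬R, S} — ¬R is true.
  7. {¬U, ¬T} — ¬U is true.
  8. {¬Q, S, ¬R} — ¬R is true.
  9. {¬S, U} — ¬S is true.
  10. {R, ¬U} — ¬U is true.
  11. {¬S, ¬T} — ¬S is true.
  12. {¬P, Q, ¬S} — Q is true.
  13. {¬U, ¬S, T} — ¬U is true.
  14. {¬R, ¬S} — ¬S is true.
  15. {¬Q, ¬S, ¬T} — ¬S is true.
  16. {R, Q, ¬U} — ¬U is true.
  17. {T, ¬U} — ¬U is true.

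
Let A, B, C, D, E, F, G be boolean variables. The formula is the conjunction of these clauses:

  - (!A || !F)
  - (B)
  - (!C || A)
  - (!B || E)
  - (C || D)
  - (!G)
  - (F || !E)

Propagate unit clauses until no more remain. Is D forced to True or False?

Unit clause (B) sets B = True.
In (E || !B), !B is now false; E must hold, so E = True.
Unit clause (!G) sets G = False.
(!E || F): since E = True, the clause reduces to (F). F = True.
(!A || !F) with F = True leaves only !A, so A = False.
(A || !C): since A = False, the clause reduces to (!C). C = False.
In (C || D), C is now false; D must hold, so D = True.

True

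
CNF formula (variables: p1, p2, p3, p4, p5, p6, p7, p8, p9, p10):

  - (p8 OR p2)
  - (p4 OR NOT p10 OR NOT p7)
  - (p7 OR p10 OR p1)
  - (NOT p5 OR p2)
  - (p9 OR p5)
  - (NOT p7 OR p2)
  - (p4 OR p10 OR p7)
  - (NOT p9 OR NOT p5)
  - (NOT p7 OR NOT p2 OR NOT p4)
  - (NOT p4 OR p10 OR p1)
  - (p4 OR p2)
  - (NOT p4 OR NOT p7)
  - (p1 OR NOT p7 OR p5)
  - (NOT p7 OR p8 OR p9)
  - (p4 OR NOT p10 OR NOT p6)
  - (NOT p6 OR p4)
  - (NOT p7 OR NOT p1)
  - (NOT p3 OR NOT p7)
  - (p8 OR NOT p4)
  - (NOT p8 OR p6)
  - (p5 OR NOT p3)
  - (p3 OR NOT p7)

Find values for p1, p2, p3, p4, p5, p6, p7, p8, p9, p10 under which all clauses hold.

p1=T  p2=T  p3=F  p4=T  p5=F  p6=T  p7=F  p8=T  p9=T  p10=F

Try p1 = True.
  then p7 is forced to False.
Branch on p2: take p2 = True.
Try p3 = False.
The remaining clauses are satisfied by p4 = True, p5 = False, p6 = True, p8 = True, p9 = True, p10 = False.
Every clause has at least one true literal under this assignment.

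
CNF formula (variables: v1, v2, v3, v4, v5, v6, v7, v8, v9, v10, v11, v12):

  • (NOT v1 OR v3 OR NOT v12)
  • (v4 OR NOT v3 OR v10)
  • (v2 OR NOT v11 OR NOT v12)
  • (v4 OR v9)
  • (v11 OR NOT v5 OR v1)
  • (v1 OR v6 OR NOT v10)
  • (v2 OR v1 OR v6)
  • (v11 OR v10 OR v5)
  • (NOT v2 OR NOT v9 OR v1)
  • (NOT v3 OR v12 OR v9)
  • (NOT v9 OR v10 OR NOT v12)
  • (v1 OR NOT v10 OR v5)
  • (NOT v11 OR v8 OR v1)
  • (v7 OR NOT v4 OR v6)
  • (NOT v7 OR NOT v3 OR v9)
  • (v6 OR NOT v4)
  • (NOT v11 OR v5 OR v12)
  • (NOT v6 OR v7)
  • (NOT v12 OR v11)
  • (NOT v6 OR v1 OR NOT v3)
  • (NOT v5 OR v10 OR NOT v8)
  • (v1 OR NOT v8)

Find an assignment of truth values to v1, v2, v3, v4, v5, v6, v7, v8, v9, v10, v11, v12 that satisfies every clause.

Try v1 = True.
The remaining clauses are satisfied by v2 = False, v3 = True, v4 = False, v5 = True, v6 = False, v7 = False, v8 = True, v9 = True, v10 = True, v11 = True, v12 = False.
Every clause has at least one true literal under this assignment.

v1=1, v2=0, v3=1, v4=0, v5=1, v6=0, v7=0, v8=1, v9=1, v10=1, v11=1, v12=0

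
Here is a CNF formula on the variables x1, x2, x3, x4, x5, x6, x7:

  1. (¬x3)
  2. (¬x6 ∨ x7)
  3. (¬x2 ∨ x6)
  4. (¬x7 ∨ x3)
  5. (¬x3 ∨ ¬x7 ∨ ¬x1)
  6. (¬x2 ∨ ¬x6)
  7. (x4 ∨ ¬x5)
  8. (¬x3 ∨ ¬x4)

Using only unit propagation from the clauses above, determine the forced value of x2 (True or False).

False

(¬x3) is a unit clause: x3 = False.
In (x3 ∨ ¬x7), x3 is now false; ¬x7 must hold, so x7 = False.
(¬x6 ∨ x7) with x7 = False leaves only ¬x6, so x6 = False.
(¬x2 ∨ x6): since x6 = False, the clause reduces to (¬x2). x2 = False.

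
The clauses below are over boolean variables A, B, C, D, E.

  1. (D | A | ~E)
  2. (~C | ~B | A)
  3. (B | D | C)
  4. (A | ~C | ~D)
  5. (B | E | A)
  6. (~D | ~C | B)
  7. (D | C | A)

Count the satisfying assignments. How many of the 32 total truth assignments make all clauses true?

15

Case analysis on A and C:
  A=T, C=T: E free; 3 ways for (B,D) × 2^1 = 6.
  A=T, C=F: E free; 3 ways for (B,D) × 2^1 = 6.
  A=F, C=T: a clause becomes empty — 0.
  A=F, C=F: remaining (B,D,E) ∈ {(F,T,T); (T,T,F); (T,T,T)} — 3.
Total: 6 + 6 + 0 + 3 = 15.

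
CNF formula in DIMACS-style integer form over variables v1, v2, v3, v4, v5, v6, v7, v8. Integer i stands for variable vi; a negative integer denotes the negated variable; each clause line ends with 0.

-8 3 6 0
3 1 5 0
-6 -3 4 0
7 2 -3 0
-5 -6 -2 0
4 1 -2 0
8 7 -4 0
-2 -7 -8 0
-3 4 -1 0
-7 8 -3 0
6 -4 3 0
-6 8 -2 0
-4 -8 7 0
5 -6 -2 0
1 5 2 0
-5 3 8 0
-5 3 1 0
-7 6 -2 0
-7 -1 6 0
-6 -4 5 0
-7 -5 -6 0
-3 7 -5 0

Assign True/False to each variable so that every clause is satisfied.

v1=False  v2=False  v3=True  v4=False  v5=True  v6=False  v7=True  v8=True

Try v1 = False.
The remaining clauses are satisfied by v2 = False, v3 = True, v4 = False, v5 = True, v6 = False, v7 = True, v8 = True.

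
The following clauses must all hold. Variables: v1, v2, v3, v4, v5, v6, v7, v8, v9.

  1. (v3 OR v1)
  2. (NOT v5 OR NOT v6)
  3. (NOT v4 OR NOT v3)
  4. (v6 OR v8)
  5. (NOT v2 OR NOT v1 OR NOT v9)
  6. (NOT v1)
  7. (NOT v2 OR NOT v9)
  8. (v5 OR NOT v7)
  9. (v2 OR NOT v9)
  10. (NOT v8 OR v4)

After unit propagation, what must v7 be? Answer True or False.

False

(NOT v1) is a unit clause: v1 = False.
(v1 OR v3): since v1 = False, the clause reduces to (v3). v3 = True.
From (NOT v4 OR NOT v3) and v3 = True: v4 = False.
(NOT v8 OR v4): since v4 = False, the clause reduces to (NOT v8). v8 = False.
(v8 OR v6) with v8 = False leaves only v6, so v6 = True.
(NOT v6 OR NOT v5) with v6 = True leaves only NOT v5, so v5 = False.
(v5 OR NOT v7) with v5 = False leaves only NOT v7, so v7 = False.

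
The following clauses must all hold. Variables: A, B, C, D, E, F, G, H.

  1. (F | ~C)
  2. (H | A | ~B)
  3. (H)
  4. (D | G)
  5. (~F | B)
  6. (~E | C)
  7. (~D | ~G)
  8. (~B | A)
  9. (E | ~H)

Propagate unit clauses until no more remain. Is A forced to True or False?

True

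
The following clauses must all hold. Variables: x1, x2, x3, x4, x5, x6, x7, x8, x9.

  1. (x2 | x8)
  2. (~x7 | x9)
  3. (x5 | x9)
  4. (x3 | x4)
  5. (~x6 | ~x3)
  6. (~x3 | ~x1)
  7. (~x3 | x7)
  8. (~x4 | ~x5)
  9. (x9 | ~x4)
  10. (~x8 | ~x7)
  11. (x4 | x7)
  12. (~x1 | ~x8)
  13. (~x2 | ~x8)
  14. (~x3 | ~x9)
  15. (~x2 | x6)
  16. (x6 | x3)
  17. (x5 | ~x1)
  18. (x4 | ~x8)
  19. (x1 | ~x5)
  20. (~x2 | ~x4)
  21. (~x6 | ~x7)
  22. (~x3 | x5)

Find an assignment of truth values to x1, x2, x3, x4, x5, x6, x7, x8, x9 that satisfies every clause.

x1=F, x2=F, x3=F, x4=T, x5=F, x6=T, x7=F, x8=T, x9=T

Check each clause:
  1. (x2 | x8) — x8 is true.
  2. (~x7 | x9) — x9 is true.
  3. (x5 | x9) — x9 is true.
  4. (x3 | x4) — x4 is true.
  5. (~x3 | ~x6) — ~x3 is true.
  6. (~x1 | ~x3) — ~x3 is true.
  7. (~x3 | x7) — ~x3 is true.
  8. (~x5 | ~x4) — ~x5 is true.
  9. (~x4 | x9) — x9 is true.
  10. (~x8 | ~x7) — ~x7 is true.
  11. (x7 | x4) — x4 is true.
  12. (~x8 | ~x1) — ~x1 is true.
  13. (~x2 | ~x8) — ~x2 is true.
  14. (~x9 | ~x3) — ~x3 is true.
  15. (x6 | ~x2) — ~x2 is true.
  16. (x6 | x3) — x6 is true.
  17. (x5 | ~x1) — ~x1 is true.
  18. (~x8 | x4) — x4 is true.
  19. (x1 | ~x5) — ~x5 is true.
  20. (~x2 | ~x4) — ~x2 is true.
  21. (~x7 | ~x6) — ~x7 is true.
  22. (~x3 | x5) — ~x3 is true.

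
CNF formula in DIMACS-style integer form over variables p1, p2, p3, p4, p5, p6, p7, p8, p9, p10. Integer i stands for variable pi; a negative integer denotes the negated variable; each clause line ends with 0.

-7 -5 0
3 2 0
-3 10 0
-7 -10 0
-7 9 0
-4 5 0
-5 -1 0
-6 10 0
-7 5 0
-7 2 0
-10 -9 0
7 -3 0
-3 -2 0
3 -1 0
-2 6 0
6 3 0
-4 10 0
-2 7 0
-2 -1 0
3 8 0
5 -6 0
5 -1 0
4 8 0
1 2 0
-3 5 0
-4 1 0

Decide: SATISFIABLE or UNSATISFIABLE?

UNSATISFIABLE

p3 = True:
  propagation gives p10=True, p7=False; an empty clause results — contradiction.
p3 = False:
  propagation gives p2=True, p1=False, p6=True, p10=True; an empty clause results — contradiction.
Every branch closes, so no satisfying assignment exists.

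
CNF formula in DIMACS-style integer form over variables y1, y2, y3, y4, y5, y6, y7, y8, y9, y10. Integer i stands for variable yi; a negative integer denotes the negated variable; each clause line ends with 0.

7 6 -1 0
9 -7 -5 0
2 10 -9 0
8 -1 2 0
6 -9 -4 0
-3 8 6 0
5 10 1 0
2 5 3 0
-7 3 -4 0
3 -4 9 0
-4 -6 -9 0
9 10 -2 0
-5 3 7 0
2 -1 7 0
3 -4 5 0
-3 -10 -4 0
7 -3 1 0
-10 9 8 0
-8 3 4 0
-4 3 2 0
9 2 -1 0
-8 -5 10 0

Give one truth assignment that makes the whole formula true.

Try y1 = False.
Set y2 = True and propagate.
Try y3 = False.
For the remaining variables, y4 = False, y5 = False, y6 = False, y7 = False, y8 = False, y9 = True, y10 = True works.

y1 = False, y2 = True, y3 = False, y4 = False, y5 = False, y6 = False, y7 = False, y8 = False, y9 = True, y10 = True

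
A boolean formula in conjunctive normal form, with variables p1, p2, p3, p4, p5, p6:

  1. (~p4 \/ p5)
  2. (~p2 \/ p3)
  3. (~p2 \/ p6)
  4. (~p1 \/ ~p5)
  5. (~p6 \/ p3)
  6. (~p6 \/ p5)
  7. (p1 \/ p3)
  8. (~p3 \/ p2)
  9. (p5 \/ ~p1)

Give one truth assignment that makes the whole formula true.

p4 occurs only negated in the remaining clauses — set p4 = False.
Set p1 = False and propagate.
  then p3 is forced to True.
  then p2 is forced to True.
  then p6 is forced to True.
  then p5 is forced to True.
Every clause has at least one true literal under this assignment.
Check each clause:
  1. (p5 \/ ~p4) — ~p4 is true.
  2. (~p2 \/ p3) — p3 is true.
  3. (p6 \/ ~p2) — p6 is true.
  4. (~p1 \/ ~p5) — ~p1 is true.
  5. (~p6 \/ p3) — p3 is true.
  6. (~p6 \/ p5) — p5 is true.
  7. (p3 \/ p1) — p3 is true.
  8. (p2 \/ ~p3) — p2 is true.
  9. (p5 \/ ~p1) — p5 is true.

p1=0, p2=1, p3=1, p4=0, p5=1, p6=1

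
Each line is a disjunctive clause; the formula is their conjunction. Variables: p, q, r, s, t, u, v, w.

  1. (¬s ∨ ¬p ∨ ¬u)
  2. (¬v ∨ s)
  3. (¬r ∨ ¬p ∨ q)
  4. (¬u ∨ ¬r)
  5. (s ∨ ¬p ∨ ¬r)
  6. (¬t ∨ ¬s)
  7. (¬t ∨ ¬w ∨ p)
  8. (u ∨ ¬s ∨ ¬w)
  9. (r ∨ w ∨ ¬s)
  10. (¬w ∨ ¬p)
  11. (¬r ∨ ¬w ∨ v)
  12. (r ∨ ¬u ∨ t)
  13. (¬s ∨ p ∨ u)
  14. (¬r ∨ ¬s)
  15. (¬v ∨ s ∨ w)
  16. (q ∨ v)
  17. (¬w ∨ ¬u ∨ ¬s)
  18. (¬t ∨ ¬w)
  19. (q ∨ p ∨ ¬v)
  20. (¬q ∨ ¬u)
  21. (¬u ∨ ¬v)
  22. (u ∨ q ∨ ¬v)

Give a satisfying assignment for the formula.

p=False, q=True, r=True, s=False, t=False, u=False, v=False, w=False

Branch on p: take p = False.
Branch on q: take q = True.
  then u is forced to False.
  then s is forced to False.
  then v is forced to False.
Try r = True.
  then w is forced to False.
t is now unconstrained; take t = False.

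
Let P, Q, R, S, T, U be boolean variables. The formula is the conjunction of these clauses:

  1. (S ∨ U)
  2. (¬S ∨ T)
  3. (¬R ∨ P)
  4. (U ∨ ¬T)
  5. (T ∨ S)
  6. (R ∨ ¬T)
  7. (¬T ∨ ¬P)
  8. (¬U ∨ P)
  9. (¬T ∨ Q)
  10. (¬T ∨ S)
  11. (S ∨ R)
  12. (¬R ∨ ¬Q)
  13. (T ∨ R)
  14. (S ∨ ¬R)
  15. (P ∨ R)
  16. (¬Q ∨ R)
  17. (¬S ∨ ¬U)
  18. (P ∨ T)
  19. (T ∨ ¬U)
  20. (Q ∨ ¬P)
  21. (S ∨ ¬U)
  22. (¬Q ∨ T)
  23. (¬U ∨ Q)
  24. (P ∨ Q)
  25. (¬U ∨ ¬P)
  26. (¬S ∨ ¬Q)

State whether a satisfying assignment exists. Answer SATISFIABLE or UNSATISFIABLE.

T = True:
  propagation gives U=True, R=True, P=True; an empty clause results — contradiction.
T = False:
  propagation gives S=False; an empty clause results — contradiction.
Every branch closes, so no satisfying assignment exists.

UNSATISFIABLE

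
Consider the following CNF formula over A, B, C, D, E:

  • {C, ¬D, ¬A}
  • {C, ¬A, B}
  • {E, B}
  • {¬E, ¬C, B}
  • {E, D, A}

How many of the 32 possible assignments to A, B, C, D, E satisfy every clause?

Case analysis on A and B:
  A=1, B=1: E free; 3 ways for (C,D) × 2^1 = 6.
  A=1, B=0: a clause becomes empty — 0.
  A=0, B=1: C free; 3 ways for (D,E) × 2^1 = 6.
  A=0, B=0: remaining (C,D,E) ∈ {(0,0,1); (0,1,1)} — 2.
Total: 6 + 0 + 6 + 2 = 14.

14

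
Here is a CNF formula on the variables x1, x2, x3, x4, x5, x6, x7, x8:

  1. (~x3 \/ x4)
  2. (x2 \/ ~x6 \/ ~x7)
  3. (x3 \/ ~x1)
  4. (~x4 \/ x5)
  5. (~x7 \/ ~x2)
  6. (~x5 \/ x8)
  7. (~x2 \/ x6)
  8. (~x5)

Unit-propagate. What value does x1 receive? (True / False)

False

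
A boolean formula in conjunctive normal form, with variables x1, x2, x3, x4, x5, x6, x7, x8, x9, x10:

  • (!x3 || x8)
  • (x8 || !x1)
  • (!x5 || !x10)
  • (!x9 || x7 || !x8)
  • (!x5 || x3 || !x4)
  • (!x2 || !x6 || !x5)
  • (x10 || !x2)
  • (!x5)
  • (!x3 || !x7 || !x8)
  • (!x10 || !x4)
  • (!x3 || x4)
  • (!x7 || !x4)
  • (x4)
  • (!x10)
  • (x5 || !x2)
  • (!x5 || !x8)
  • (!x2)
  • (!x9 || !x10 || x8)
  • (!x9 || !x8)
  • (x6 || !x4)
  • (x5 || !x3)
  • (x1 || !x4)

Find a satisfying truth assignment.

Unit propagation: (!x5) forces x5 = False.
(x4) is a unit clause, so x4 = True.
The clause (!x10) is unit: x10 must be False.
Unit propagation: (!x2) forces x2 = False.
(!x7) is a unit clause, so x7 = False.
(x6) is a unit clause, so x6 = True.
Unit propagation: (!x3) forces x3 = False.
The clause (x1) is unit: x1 must be True.
The clause (x8) is unit: x8 must be True.
Unit propagation: (!x9) forces x9 = False.
Check each clause:
  1. (x8 || !x3) — x8 is true.
  2. (!x1 || x8) — x8 is true.
  3. (!x10 || !x5) — !x5 is true.
  4. (x7 || !x9 || !x8) — !x9 is true.
  5. (!x4 || x3 || !x5) — !x5 is true.
  6. (!x6 || !x2 || !x5) — !x5 is true.
  7. (!x2 || x10) — !x2 is true.
  8. (!x5) — !x5 is true.
  9. (!x8 || !x7 || !x3) — !x7 is true.
  10. (!x4 || !x10) — !x10 is true.
  11. (x4 || !x3) — x4 is true.
  12. (!x7 || !x4) — !x7 is true.
  13. (x4) — x4 is true.
  14. (!x10) — !x10 is true.
  15. (!x2 || x5) — !x2 is true.
  16. (!x5 || !x8) — !x5 is true.
  17. (!x2) — !x2 is true.
  18. (x8 || !x10 || !x9) — x8 is true.
  19. (!x9 || !x8) — !x9 is true.
  20. (x6 || !x4) — x6 is true.
  21. (!x3 || x5) — !x3 is true.
  22. (!x4 || x1) — x1 is true.

x1 = True, x2 = False, x3 = False, x4 = True, x5 = False, x6 = True, x7 = False, x8 = True, x9 = False, x10 = False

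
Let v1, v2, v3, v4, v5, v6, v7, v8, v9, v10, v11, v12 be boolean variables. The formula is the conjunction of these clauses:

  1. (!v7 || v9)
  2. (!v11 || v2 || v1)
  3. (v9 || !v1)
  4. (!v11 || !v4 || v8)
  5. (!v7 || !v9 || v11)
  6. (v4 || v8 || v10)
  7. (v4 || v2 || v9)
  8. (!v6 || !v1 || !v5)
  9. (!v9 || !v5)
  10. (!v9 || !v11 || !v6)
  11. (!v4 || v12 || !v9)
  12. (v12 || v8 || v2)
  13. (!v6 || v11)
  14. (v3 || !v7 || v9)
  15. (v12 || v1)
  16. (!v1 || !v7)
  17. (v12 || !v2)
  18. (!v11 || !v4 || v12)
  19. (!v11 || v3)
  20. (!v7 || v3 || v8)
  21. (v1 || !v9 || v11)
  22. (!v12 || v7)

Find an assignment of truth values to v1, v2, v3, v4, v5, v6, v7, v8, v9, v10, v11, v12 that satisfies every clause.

v1=T  v2=F  v3=T  v4=F  v5=F  v6=F  v7=F  v8=T  v9=T  v10=T  v11=T  v12=F

Check each clause:
  1. (!v7 || v9) — v9 is true.
  2. (v1 || !v11 || v2) — v1 is true.
  3. (!v1 || v9) — v9 is true.
  4. (!v4 || !v11 || v8) — v8 is true.
  5. (v11 || !v9 || !v7) — !v7 is true.
  6. (v4 || v8 || v10) — v8 is true.
  7. (v2 || v4 || v9) — v9 is true.
  8. (!v1 || !v6 || !v5) — !v6 is true.
  9. (!v5 || !v9) — !v5 is true.
  10. (!v6 || !v11 || !v9) — !v6 is true.
  11. (!v4 || v12 || !v9) — !v4 is true.
  12. (v2 || v12 || v8) — v8 is true.
  13. (v11 || !v6) — !v6 is true.
  14. (v3 || v9 || !v7) — !v7 is true.
  15. (v12 || v1) — v1 is true.
  16. (!v1 || !v7) — !v7 is true.
  17. (v12 || !v2) — !v2 is true.
  18. (!v11 || v12 || !v4) — !v4 is true.
  19. (v3 || !v11) — v3 is true.
  20. (v8 || v3 || !v7) — v8 is true.
  21. (v1 || !v9 || v11) — v1 is true.
  22. (!v12 || v7) — !v12 is true.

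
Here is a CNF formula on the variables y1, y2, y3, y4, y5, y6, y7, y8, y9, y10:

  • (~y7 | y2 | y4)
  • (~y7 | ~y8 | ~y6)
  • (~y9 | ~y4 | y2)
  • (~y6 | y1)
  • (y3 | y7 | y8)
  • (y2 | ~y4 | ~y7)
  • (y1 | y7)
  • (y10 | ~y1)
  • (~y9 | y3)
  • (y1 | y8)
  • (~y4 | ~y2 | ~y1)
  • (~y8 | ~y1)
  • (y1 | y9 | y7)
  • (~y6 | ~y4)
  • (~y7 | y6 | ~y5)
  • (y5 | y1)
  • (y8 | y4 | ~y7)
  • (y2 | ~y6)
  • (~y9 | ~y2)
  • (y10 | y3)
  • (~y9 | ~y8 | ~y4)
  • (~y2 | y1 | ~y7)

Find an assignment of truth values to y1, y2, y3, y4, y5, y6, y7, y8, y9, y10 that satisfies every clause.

y1=1, y2=0, y3=1, y4=0, y5=1, y6=0, y7=0, y8=0, y9=1, y10=1

Check each clause:
  1. (~y7 | y2 | y4) — ~y7 is true.
  2. (~y6 | ~y8 | ~y7) — ~y8 is true.
  3. (y2 | ~y4 | ~y9) — ~y4 is true.
  4. (~y6 | y1) — y1 is true.
  5. (y8 | y7 | y3) — y3 is true.
  6. (~y7 | y2 | ~y4) — ~y7 is true.
  7. (y1 | y7) — y1 is true.
  8. (~y1 | y10) — y10 is true.
  9. (y3 | ~y9) — y3 is true.
  10. (y8 | y1) — y1 is true.
  11. (~y4 | ~y1 | ~y2) — ~y4 is true.
  12. (~y8 | ~y1) — ~y8 is true.
  13. (y1 | y7 | y9) — y9 is true.
  14. (~y6 | ~y4) — ~y6 is true.
  15. (y6 | ~y7 | ~y5) — ~y7 is true.
  16. (y1 | y5) — y1 is true.
  17. (y8 | ~y7 | y4) — ~y7 is true.
  18. (~y6 | y2) — ~y6 is true.
  19. (~y2 | ~y9) — ~y2 is true.
  20. (y10 | y3) — y10 is true.
  21. (~y4 | ~y9 | ~y8) — ~y8 is true.
  22. (~y7 | y1 | ~y2) — ~y7 is true.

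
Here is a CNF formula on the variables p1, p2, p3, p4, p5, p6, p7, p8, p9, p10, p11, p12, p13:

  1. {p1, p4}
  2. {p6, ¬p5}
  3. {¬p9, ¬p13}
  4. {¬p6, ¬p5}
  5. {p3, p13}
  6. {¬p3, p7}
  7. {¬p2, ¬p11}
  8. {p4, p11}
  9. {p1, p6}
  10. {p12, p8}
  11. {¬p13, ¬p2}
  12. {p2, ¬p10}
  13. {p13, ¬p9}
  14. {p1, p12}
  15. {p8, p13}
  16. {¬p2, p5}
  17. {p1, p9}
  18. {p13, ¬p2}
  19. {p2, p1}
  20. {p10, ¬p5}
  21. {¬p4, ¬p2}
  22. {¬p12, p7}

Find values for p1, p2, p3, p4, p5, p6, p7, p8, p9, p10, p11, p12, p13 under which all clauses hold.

Pure literal: p1 appears only positively; assign p1 = True.
Pure literal: p8 appears only positively; assign p8 = True.
Try p2 = False.
  then p10 is forced to False.
  then p5 is forced to False.
Branch on p3: take p3 = False.
  then p13 is forced to True.
  then p9 is forced to False.
For the remaining variables, p4 = True, p6 = False, p7 = False, p11 = False, p12 = False works.

p1 = True, p2 = False, p3 = False, p4 = True, p5 = False, p6 = False, p7 = False, p8 = True, p9 = False, p10 = False, p11 = False, p12 = False, p13 = True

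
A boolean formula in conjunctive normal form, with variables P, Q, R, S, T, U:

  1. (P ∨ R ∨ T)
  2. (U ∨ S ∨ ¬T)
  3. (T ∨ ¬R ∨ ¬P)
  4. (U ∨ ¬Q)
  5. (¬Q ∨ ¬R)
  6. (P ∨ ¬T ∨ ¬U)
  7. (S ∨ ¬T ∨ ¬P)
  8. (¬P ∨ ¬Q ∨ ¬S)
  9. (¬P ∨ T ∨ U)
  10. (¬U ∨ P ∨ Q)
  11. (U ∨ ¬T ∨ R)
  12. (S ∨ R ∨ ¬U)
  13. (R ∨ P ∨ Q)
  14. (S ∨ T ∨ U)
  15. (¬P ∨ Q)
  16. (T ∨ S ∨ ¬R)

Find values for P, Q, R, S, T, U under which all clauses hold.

Set P = False and propagate.
The remaining clauses are satisfied by Q = False, R = True, S = True, T = True, U = False.
Every clause has at least one true literal under this assignment.

P = F, Q = F, R = T, S = T, T = T, U = F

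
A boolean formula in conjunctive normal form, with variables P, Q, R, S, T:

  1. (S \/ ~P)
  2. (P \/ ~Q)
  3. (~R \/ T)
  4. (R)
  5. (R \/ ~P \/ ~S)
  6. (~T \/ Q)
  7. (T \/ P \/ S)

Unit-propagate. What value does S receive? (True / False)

True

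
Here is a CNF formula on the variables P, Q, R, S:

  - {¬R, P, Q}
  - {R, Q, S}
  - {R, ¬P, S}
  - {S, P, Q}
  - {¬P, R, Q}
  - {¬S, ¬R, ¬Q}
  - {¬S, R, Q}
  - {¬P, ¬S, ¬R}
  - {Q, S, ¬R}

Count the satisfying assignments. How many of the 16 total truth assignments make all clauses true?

Satisfying assignments:
  P=F Q=T R=F S=F
  P=F Q=T R=F S=T
  P=F Q=T R=T S=F
  P=T Q=T R=F S=T
  P=T Q=T R=T S=F
That's 5 in total.

5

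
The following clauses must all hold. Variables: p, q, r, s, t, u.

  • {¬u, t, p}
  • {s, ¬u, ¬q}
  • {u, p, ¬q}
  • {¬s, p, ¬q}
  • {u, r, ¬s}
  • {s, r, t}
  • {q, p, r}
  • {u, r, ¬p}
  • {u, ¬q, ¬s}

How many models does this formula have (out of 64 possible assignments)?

Case analysis on u and p:
  u=T, p=T: 11 of the 16 assignments to (q,r,s,t) work.
  u=T, p=F: remaining (q,r,s,t) ∈ {(F,T,F,T); (F,T,T,T)} — 2.
  u=F, p=T: t free; 3 ways for (q,r,s) × 2^1 = 6.
  u=F, p=F: remaining (q,r,s,t) ∈ {(F,T,F,F); (F,T,F,T); (F,T,T,F); (F,T,T,T)} — 4.
Total: 11 + 2 + 6 + 4 = 23.

23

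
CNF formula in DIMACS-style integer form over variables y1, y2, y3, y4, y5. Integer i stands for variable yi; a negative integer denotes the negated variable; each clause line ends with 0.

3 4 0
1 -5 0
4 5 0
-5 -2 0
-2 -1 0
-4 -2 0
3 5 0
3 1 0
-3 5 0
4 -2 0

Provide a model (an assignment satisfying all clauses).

y1=True  y2=False  y3=True  y4=True  y5=True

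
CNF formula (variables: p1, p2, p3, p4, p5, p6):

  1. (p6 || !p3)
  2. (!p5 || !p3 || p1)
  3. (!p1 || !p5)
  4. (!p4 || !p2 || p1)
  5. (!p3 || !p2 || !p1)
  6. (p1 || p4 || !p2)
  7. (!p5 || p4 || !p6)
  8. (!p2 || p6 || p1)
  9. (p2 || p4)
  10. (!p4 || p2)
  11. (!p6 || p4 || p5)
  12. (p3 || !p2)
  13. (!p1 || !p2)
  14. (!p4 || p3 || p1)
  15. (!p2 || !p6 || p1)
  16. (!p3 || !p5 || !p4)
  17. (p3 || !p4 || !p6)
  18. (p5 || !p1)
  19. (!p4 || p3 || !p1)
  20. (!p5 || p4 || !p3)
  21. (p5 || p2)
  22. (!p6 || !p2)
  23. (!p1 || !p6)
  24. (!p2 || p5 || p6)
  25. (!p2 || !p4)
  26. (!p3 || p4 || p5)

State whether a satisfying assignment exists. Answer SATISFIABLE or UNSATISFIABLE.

p2 = True:
  propagation gives p3=True, p6=True; an empty clause results — contradiction.
p2 = False:
  propagation gives p4=True; an empty clause results — contradiction.
Every branch closes, so no satisfying assignment exists.

UNSATISFIABLE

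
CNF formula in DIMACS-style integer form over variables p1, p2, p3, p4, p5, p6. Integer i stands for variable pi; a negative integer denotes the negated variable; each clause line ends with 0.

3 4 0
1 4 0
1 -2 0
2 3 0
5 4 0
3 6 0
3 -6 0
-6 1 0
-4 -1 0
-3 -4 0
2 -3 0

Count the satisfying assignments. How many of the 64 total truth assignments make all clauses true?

2

The models are:
  p1=T p2=T p3=T p4=F p5=T p6=F
  p1=T p2=T p3=T p4=F p5=T p6=T
Count: 2.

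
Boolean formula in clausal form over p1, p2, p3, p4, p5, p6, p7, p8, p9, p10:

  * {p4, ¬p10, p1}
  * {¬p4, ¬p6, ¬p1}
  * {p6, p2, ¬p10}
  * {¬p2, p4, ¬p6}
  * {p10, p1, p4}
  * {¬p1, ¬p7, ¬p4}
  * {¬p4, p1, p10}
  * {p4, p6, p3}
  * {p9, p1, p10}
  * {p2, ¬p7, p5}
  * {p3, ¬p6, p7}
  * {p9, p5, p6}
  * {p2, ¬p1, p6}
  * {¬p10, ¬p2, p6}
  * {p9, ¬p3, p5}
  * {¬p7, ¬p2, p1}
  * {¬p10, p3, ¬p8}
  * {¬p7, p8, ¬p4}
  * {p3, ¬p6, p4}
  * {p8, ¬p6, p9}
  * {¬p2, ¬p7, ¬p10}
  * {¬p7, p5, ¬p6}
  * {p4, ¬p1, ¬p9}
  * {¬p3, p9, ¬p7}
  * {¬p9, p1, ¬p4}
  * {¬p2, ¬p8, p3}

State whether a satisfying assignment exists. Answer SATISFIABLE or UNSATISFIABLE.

SATISFIABLE

p5 occurs only positively in the remaining clauses — set p5 = True.
Set p1 = True and propagate.
Branch on p2: take p2 = True.
Try p3 = True.
For the remaining variables, p4 = True, p6 = False, p7 = False, p8 = True, p9 = True, p10 = False works.
So p1 = 1  p2 = 1  p3 = 1  p4 = 1  p5 = 1  p6 = 0  p7 = 0  p8 = 1  p9 = 1  p10 = 0 is a satisfying assignment.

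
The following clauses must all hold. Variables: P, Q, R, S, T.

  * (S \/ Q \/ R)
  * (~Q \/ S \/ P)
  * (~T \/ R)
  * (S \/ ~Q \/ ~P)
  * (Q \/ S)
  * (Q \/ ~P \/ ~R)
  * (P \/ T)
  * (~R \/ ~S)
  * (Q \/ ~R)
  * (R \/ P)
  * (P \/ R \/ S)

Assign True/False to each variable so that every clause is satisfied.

Set P = True and propagate.
Set Q = False and propagate.
  then S is forced to True.
  then R is forced to False.
  then T is forced to False.

P=True, Q=False, R=False, S=True, T=False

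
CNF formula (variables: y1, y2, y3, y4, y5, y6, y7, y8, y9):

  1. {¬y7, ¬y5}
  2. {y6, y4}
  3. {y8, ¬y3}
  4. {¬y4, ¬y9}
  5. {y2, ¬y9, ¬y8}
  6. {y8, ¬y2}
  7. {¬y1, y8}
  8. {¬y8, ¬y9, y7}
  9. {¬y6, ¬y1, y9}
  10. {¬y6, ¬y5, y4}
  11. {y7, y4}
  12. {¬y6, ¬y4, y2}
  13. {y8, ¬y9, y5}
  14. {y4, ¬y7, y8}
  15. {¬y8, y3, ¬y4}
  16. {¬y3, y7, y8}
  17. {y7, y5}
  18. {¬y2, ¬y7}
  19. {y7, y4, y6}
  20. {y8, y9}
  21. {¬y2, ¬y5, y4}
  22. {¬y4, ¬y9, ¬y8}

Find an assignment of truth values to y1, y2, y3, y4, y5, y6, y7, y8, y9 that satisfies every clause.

y1 = 0, y2 = 0, y3 = 0, y4 = 0, y5 = 0, y6 = 1, y7 = 1, y8 = 1, y9 = 0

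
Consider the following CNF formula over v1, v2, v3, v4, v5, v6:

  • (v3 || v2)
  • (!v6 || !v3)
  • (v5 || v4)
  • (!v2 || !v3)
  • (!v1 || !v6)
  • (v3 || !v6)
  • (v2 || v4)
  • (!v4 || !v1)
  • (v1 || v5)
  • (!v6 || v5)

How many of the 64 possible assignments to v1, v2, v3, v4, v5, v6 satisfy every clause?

4

Satisfying assignments:
  v1=F v2=F v3=T v4=T v5=T v6=F
  v1=F v2=T v3=F v4=F v5=T v6=F
  v1=F v2=T v3=F v4=T v5=T v6=F
  v1=T v2=T v3=F v4=F v5=T v6=F
Count: 4.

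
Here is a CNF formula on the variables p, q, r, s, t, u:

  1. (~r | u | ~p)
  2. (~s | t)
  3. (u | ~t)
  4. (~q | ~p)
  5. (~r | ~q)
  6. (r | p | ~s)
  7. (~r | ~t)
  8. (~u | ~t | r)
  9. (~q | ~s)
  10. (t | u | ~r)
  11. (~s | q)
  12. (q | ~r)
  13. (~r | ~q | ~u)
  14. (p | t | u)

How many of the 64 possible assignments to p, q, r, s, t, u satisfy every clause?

4

The models are:
  p=0 q=0 r=0 s=0 t=0 u=1
  p=0 q=1 r=0 s=0 t=0 u=1
  p=1 q=0 r=0 s=0 t=0 u=0
  p=1 q=0 r=0 s=0 t=0 u=1
Count: 4.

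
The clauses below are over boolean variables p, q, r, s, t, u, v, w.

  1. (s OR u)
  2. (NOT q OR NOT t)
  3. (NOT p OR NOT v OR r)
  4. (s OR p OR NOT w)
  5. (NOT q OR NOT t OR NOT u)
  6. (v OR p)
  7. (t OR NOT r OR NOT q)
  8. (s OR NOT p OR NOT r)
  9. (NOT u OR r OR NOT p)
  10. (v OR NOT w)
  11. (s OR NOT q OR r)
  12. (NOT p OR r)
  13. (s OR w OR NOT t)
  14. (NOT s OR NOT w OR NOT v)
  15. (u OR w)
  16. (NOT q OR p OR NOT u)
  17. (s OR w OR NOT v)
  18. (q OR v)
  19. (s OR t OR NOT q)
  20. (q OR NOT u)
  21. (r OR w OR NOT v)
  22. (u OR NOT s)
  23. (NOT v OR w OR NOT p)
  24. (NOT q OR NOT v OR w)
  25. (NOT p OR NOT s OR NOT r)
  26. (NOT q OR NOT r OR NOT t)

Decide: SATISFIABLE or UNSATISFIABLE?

q = True:
  propagation gives t=False, r=False, s=True, p=False; an empty clause results — contradiction.
q = False:
  propagation gives v=True, u=False, s=True; an empty clause results — contradiction.
Every branch closes, so no satisfying assignment exists.

UNSATISFIABLE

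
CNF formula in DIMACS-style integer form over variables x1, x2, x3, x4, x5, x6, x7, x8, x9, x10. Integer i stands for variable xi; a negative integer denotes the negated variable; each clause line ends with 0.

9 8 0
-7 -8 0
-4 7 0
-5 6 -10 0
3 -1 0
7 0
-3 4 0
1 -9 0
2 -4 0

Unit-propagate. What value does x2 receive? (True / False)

True

Unit clause (x7) sets x7 = True.
In (~x7 | ~x8), ~x7 is now false; ~x8 must hold, so x8 = False.
(x9 | x8): since x8 = False, the clause reduces to (x9). x9 = True.
From (~x9 | x1) and x9 = True: x1 = True.
In (x3 | ~x1), ~x1 is now false; x3 must hold, so x3 = True.
From (x4 | ~x3) and x3 = True: x4 = True.
(x2 | ~x4) with x4 = True leaves only x2, so x2 = True.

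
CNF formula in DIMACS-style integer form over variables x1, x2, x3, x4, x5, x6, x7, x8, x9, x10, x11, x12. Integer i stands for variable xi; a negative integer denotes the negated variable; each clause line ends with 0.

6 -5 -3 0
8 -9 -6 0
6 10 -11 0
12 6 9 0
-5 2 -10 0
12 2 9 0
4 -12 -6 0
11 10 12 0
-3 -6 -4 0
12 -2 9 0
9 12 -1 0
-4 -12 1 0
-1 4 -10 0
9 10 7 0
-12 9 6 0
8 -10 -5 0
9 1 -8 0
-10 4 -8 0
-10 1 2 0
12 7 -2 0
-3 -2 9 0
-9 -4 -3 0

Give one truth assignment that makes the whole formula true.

x1 = 1, x2 = 0, x3 = 1, x4 = 0, x5 = 0, x6 = 0, x7 = 0, x8 = 1, x9 = 1, x10 = 0, x11 = 0, x12 = 1

Pure literal: x5 appears only negated; assign x5 = False.
Try x1 = True.
For the remaining variables, x2 = False, x3 = True, x4 = False, x6 = False, x7 = False, x8 = True, x9 = True, x10 = False, x11 = False, x12 = True works.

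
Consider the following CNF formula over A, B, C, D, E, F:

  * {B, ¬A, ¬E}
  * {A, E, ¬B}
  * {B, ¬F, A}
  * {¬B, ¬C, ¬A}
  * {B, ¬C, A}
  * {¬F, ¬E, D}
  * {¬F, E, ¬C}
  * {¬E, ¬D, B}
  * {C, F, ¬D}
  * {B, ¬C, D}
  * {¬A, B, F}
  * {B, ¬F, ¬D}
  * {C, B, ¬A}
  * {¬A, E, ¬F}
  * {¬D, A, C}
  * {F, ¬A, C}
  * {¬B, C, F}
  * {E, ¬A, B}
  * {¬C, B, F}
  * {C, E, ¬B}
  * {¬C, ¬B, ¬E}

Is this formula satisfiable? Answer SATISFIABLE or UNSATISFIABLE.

SATISFIABLE

Set A = False and propagate.
Try B = False.
  then F is forced to False.
  then C is forced to False.
  then D is forced to False.
E is now unconstrained; take E = True.
So A=0, B=0, C=0, D=0, E=1, F=0 is a satisfying assignment.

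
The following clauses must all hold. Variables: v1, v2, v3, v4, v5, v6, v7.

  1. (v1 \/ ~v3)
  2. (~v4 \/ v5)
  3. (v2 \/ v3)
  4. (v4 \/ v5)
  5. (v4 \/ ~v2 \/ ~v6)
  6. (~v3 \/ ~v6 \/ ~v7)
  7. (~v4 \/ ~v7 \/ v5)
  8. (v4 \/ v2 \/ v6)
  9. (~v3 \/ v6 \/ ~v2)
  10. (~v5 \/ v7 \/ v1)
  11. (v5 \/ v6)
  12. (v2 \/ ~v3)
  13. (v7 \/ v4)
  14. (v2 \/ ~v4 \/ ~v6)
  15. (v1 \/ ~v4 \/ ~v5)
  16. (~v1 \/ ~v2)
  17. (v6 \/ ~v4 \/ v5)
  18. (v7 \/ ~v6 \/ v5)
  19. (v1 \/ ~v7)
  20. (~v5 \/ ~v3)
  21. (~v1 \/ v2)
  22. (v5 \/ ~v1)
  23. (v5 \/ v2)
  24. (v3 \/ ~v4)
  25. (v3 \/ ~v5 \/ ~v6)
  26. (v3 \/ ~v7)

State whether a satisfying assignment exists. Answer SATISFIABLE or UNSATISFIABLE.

UNSATISFIABLE

v5 = True:
  propagation gives v3=False, v2=True, v1=False, v7=True; an empty clause results — contradiction.
v5 = False:
  propagation gives v4=False; an empty clause results — contradiction.
Every branch closes, so no satisfying assignment exists.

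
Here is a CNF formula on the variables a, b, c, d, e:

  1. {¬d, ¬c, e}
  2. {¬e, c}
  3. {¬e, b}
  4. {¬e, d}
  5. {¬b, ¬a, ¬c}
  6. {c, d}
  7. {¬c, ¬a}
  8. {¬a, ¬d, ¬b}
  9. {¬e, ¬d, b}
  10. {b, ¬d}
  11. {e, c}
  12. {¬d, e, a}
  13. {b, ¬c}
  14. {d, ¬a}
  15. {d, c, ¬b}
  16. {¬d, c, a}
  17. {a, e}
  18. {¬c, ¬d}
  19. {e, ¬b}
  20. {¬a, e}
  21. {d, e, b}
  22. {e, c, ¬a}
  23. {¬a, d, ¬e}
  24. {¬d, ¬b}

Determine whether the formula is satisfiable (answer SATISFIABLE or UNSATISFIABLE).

d = True:
  propagation gives b=True; an empty clause results — contradiction.
d = False:
  propagation gives e=False, c=True, a=False; an empty clause results — contradiction.
Every branch closes, so no satisfying assignment exists.

UNSATISFIABLE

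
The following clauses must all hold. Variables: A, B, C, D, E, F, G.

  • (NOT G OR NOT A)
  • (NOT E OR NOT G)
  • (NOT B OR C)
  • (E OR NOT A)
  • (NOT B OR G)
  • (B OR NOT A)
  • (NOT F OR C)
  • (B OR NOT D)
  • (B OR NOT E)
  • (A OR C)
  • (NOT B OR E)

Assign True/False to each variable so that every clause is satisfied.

A = False, B = False, C = True, D = False, E = False, F = False, G = True

C occurs only positively in the remaining clauses — set C = True.
D occurs only negated in the remaining clauses — set D = False.
Set A = False and propagate.
The remaining clauses are satisfied by B = False, E = False, F = False, G = True.
Check each clause:
  1. (NOT G OR NOT A) — NOT A is true.
  2. (NOT G OR NOT E) — NOT E is true.
  3. (NOT B OR C) — C is true.
  4. (E OR NOT A) — NOT A is true.
  5. (NOT B OR G) — NOT B is true.
  6. (NOT A OR B) — NOT A is true.
  7. (NOT F OR C) — NOT F is true.
  8. (B OR NOT D) — NOT D is true.
  9. (B OR NOT E) — NOT E is true.
  10. (A OR C) — C is true.
  11. (NOT B OR E) — NOT B is true.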